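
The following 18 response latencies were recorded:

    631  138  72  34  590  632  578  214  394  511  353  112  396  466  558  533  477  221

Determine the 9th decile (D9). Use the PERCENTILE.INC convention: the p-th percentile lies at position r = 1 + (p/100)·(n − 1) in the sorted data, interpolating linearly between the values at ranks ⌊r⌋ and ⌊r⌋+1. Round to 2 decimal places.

602.30

Sorted: 34, 72, 112, 138, 214, 221, 353, 394, 396, 466, 477, 511, 533, 558, 578, 590, 631, 632.
n = 18.
r = 1 + (90/100)·(18 − 1) = 1 + 15.3 = 16.3.
Rank 16 is 590 and rank 17 is 631.
Interpolate: 590 + 0.3·(631 − 590) = 590 + 0.3·41 = 602.3.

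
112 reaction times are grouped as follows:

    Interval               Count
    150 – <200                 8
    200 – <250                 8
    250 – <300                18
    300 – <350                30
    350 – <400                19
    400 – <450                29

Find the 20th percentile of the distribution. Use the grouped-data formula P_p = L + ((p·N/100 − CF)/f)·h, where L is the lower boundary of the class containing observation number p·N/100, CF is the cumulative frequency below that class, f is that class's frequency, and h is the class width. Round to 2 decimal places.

N = 112; target position k = 20/100 · 112 = 22.4.
Cumulative frequencies: 8, 16, 34, 64, 83, 112.
Observation 22.4 falls in the class 250 – <300.
L = 250, CF = 16, f = 18, h = 50.
P20 = 250 + ((22.4 − 16)/18)·50 = 250 + 17.7778 = 267.778.

267.78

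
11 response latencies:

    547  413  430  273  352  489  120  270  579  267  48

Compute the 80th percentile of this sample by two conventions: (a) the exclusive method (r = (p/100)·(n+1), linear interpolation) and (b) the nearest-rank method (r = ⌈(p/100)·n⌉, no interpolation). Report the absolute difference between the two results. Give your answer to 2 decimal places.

Sorted: 48, 120, 267, 270, 273, 352, 413, 430, 489, 547, 579.
n = 11.
(a) r = 9.6; between ranks 9 (489) and 10 (547): 523.8.
(b) the nearest-rank method: rank 9 → 489.
|523.8 − 489| = 34.8.

34.80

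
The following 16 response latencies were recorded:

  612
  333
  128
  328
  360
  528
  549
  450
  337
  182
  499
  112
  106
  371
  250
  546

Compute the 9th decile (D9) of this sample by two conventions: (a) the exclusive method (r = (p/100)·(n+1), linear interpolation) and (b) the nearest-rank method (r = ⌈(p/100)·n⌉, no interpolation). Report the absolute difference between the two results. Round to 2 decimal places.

18.90

Sorted: 106, 112, 128, 182, 250, 328, 333, 337, 360, 371, 450, 499, 528, 546, 549, 612.
n = 16.
(a) r = 15.3; between ranks 15 (549) and 16 (612): 567.9.
(b) the nearest-rank method: rank 15 → 549.
|567.9 − 549| = 18.9.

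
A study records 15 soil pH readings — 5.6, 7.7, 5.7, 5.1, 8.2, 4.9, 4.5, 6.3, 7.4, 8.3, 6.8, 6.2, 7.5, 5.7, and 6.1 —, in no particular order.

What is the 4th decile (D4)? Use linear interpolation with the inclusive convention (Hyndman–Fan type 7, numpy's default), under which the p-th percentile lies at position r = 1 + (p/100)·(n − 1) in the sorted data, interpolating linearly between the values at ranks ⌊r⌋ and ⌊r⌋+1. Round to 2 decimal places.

Sorted: 4.5, 4.9, 5.1, 5.6, 5.7, 5.7, 6.1, 6.2, 6.3, 6.8, 7.4, 7.5, 7.7, 8.2, 8.3.
n = 15.
r = 1 + (40/100)·(15 − 1) = 1 + 5.6 = 6.6.
Rank 6 is 5.7 and rank 7 is 6.1.
Interpolate: 5.7 + 0.6·(6.1 − 5.7) = 5.7 + 0.6·0.4 = 5.94.

5.94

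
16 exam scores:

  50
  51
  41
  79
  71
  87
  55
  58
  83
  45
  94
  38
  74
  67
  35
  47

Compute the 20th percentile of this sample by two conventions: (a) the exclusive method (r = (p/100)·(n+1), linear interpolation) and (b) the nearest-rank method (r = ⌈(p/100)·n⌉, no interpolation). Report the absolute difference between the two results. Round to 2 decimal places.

2.40

Sorted: 35, 38, 41, 45, 47, 50, 51, 55, 58, 67, 71, 74, 79, 83, 87, 94.
n = 16.
(a) r = 3.4; between ranks 3 (41) and 4 (45): 42.6.
(b) the nearest-rank method: rank 4 → 45.
|42.6 − 45| = 2.4.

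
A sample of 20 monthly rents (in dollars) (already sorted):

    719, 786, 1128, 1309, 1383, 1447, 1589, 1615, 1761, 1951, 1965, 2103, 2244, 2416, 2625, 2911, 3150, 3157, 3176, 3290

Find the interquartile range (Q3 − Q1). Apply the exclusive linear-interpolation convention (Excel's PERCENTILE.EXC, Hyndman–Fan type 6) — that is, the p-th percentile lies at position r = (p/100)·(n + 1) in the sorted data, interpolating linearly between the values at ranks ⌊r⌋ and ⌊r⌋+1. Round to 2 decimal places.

n = 20.
P25: r = 5.25; ranks 5–6 are 1383, 1447; interpolating gives 1399.
P75: r = 15.75; ranks 15–16 are 2625, 2911; interpolating gives 2839.5.
Difference: 2839.5 − 1399 = 1440.5.

1440.50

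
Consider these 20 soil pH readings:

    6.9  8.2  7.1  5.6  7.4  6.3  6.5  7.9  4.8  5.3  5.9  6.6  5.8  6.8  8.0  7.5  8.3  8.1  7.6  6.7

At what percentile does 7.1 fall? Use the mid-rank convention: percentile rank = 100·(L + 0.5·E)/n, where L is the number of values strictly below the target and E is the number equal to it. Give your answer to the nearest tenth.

57.5

Sorted: 4.8, 5.3, 5.6, 5.8, 5.9, 6.3, 6.5, 6.6, 6.7, 6.8, 6.9, 7.1, 7.4, 7.5, 7.6, 7.9, 8.0, 8.1, 8.2, 8.3.
Count below 7.1: L = 11; count equal: E = 1; n = 20.
Percentile rank = 100·(11 + 0.5·1)/20 = 100·11.5/20 = 57.5.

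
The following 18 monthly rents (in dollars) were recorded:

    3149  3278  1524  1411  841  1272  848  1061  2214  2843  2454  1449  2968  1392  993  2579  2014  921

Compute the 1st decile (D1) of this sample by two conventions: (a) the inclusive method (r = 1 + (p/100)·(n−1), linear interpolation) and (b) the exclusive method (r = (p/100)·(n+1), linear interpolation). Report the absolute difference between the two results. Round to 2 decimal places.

Sorted: 841, 848, 921, 993, 1061, 1272, 1392, 1411, 1449, 1524, 2014, 2214, 2454, 2579, 2843, 2968, 3149, 3278.
n = 18.
(a) r = 2.7; between ranks 2 (848) and 3 (921): 899.1.
(b) r = 1.9; between ranks 1 (841) and 2 (848): 847.3.
|899.1 − 847.3| = 51.8.

51.80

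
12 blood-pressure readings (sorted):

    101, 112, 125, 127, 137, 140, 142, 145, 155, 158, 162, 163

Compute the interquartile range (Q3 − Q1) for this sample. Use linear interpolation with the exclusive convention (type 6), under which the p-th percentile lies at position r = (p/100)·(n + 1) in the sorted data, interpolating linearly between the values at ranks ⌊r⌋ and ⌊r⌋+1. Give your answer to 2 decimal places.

n = 12.
P25: r = 3.25; ranks 3–4 are 125, 127; interpolating gives 125.5.
P75: r = 9.75; ranks 9–10 are 155, 158; interpolating gives 157.25.
Difference: 157.25 − 125.5 = 31.75.

31.75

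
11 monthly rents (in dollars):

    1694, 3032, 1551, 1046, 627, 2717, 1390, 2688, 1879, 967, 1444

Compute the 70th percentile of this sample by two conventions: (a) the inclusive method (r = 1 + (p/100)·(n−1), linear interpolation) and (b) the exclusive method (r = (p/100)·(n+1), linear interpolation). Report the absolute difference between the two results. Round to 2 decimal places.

Sorted: 627, 967, 1046, 1390, 1444, 1551, 1694, 1879, 2688, 2717, 3032.
n = 11.
(a) r = 8 → value at rank 8 = 1879.
(b) r = 8.4; between ranks 8 (1879) and 9 (2688): 2202.6.
|1879 − 2202.6| = 323.6.

323.60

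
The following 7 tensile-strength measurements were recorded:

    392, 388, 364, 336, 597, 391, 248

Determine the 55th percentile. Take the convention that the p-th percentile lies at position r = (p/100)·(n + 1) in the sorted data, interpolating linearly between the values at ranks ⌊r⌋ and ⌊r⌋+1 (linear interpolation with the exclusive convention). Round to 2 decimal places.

Sorted: 248, 336, 364, 388, 391, 392, 597.
n = 7.
r = (55/100)·(7 + 1) = 4.4.
Rank 4 is 388 and rank 5 is 391.
Interpolate: 388 + 0.4·(391 − 388) = 388 + 0.4·3 = 389.2.

389.20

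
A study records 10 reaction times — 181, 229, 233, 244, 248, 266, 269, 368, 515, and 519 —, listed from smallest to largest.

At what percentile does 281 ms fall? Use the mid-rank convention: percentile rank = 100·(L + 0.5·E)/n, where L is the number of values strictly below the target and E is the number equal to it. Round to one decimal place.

Count below 281: L = 7; count equal: E = 0; n = 10.
Percentile rank = 100·(7 + 0.5·0)/10 = 100·7/10 = 70.

70.0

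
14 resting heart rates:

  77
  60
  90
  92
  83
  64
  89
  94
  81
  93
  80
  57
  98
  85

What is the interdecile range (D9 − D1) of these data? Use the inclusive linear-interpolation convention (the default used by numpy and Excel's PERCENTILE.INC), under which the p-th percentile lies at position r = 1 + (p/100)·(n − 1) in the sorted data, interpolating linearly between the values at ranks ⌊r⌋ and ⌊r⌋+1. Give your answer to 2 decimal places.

Sorted: 57, 60, 64, 77, 80, 81, 83, 85, 89, 90, 92, 93, 94, 98.
n = 14.
P10: r = 2.3; ranks 2–3 are 60, 64; interpolating gives 61.2.
P90: r = 12.7; ranks 12–13 are 93, 94; interpolating gives 93.7.
Difference: 93.7 − 61.2 = 32.5.

32.50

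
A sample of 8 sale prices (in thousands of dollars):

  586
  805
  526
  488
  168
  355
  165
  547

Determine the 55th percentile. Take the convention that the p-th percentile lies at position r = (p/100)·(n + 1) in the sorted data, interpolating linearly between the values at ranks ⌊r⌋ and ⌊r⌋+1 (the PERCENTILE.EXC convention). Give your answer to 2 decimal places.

Sorted: 165, 168, 355, 488, 526, 547, 586, 805.
n = 8.
r = (55/100)·(8 + 1) = 4.95.
Rank 4 is 488 and rank 5 is 526.
Interpolate: 488 + 0.95·(526 − 488) = 488 + 0.95·38 = 524.1.

524.10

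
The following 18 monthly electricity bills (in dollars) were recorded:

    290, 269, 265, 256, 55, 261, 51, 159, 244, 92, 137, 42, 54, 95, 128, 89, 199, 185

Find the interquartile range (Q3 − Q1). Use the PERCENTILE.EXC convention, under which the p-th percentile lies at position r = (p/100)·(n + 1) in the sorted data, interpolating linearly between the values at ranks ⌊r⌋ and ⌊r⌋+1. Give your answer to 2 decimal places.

176.75

Sorted: 42, 51, 54, 55, 89, 92, 95, 128, 137, 159, 185, 199, 244, 256, 261, 265, 269, 290.
n = 18.
P25: r = 4.75; ranks 4–5 are 55, 89; interpolating gives 80.5.
P75: r = 14.25; ranks 14–15 are 256, 261; interpolating gives 257.25.
Difference: 257.25 − 80.5 = 176.75.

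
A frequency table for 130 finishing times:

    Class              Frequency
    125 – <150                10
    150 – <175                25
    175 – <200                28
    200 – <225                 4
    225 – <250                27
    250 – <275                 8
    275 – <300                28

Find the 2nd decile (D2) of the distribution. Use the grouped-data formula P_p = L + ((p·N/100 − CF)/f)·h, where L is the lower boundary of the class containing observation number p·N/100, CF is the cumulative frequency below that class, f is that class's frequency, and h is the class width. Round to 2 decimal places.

166.00

N = 130; target position k = 20/100 · 130 = 26.
Cumulative frequencies: 10, 35, 63, 67, 94, 102, 130.
Observation 26 falls in the class 150 – <175.
L = 150, CF = 10, f = 25, h = 25.
P20 = 150 + ((26 − 10)/25)·25 = 150 + 16 = 166.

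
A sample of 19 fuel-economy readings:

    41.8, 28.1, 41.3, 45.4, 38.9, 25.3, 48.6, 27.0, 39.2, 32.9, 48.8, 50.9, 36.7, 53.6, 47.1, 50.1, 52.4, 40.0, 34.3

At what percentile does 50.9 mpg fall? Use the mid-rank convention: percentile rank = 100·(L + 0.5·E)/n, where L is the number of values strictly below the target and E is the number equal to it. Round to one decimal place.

Sorted: 25.3, 27.0, 28.1, 32.9, 34.3, 36.7, 38.9, 39.2, 40.0, 41.3, 41.8, 45.4, 47.1, 48.6, 48.8, 50.1, 50.9, 52.4, 53.6.
Count below 50.9: L = 16; count equal: E = 1; n = 19.
Percentile rank = 100·(16 + 0.5·1)/19 = 100·16.5/19 = 86.84.

86.8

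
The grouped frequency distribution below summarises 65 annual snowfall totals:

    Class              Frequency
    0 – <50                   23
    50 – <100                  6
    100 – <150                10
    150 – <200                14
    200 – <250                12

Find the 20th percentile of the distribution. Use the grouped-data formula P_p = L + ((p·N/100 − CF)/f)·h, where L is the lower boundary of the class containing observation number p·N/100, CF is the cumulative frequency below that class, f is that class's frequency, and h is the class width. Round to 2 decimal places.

N = 65; target position k = 20/100 · 65 = 13.
Cumulative frequencies: 23, 29, 39, 53, 65.
Observation 13 falls in the class 0 – <50.
L = 0, CF = 0, f = 23, h = 50.
P20 = 0 + ((13 − 0)/23)·50 = 0 + 28.2609 = 28.2609.

28.26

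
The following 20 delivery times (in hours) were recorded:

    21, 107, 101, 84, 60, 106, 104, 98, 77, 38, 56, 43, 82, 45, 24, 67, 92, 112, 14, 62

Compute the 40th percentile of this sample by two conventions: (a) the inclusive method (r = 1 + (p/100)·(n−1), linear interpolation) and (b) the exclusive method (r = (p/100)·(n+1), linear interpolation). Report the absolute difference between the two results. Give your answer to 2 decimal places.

0.40

Sorted: 14, 21, 24, 38, 43, 45, 56, 60, 62, 67, 77, 82, 84, 92, 98, 101, 104, 106, 107, 112.
n = 20.
(a) r = 8.6; between ranks 8 (60) and 9 (62): 61.2.
(b) r = 8.4; between ranks 8 (60) and 9 (62): 60.8.
|61.2 − 60.8| = 0.4.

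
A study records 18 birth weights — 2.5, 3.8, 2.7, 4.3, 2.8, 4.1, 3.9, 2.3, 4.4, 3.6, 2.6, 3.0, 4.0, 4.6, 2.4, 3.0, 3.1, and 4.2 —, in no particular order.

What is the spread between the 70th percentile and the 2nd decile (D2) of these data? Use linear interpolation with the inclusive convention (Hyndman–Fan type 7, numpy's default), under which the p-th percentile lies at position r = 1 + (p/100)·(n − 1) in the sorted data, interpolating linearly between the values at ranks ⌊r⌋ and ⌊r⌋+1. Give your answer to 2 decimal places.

Sorted: 2.3, 2.4, 2.5, 2.6, 2.7, 2.8, 3.0, 3.0, 3.1, 3.6, 3.8, 3.9, 4.0, 4.1, 4.2, 4.3, 4.4, 4.6.
n = 18.
P20: r = 4.4; ranks 4–5 are 2.6, 2.7; interpolating gives 2.64.
P70: r = 12.9; ranks 12–13 are 3.9, 4.0; interpolating gives 3.99.
Difference: 3.99 − 2.64 = 1.35.

1.35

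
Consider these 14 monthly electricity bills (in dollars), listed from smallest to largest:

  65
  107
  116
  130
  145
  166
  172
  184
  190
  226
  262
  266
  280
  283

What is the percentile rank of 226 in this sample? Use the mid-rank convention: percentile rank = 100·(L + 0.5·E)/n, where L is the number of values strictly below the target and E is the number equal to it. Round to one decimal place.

Count below 226: L = 9; count equal: E = 1; n = 14.
Percentile rank = 100·(9 + 0.5·1)/14 = 100·9.5/14 = 67.86.

67.9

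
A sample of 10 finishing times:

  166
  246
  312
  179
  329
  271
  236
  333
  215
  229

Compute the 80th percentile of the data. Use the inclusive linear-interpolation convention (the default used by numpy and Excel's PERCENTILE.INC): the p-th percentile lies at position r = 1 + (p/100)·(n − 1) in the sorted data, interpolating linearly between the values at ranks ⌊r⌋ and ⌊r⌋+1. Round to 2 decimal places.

Sorted: 166, 179, 215, 229, 236, 246, 271, 312, 329, 333.
n = 10.
r = 1 + (80/100)·(10 − 1) = 1 + 7.2 = 8.2.
Rank 8 is 312 and rank 9 is 329.
Interpolate: 312 + 0.2·(329 − 312) = 312 + 0.2·17 = 315.4.

315.40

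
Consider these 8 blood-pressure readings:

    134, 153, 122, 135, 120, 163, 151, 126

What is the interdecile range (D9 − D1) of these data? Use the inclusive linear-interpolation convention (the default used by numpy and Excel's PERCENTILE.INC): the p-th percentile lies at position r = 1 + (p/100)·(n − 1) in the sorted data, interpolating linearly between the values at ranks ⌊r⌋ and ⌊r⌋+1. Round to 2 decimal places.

Sorted: 120, 122, 126, 134, 135, 151, 153, 163.
n = 8.
P10: r = 1.7; ranks 1–2 are 120, 122; interpolating gives 121.4.
P90: r = 7.3; ranks 7–8 are 153, 163; interpolating gives 156.
Difference: 156 − 121.4 = 34.6.

34.60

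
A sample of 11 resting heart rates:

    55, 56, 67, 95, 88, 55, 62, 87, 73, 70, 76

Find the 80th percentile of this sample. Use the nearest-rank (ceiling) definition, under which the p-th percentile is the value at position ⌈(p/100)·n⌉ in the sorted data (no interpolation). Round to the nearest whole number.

Sorted: 55, 55, 56, 62, 67, 70, 73, 76, 87, 88, 95.
n = 11.
Position = ⌈80/100 · 11⌉ = ⌈8.8⌉ = 9.
The value at rank 9 is 87.

87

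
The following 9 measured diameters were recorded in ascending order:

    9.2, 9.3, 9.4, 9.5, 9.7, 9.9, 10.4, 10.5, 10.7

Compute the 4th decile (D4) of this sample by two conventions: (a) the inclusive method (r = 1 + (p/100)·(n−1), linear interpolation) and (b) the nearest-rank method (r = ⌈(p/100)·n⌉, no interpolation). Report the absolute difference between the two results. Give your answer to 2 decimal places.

n = 9.
(a) r = 4.2; between ranks 4 (9.5) and 5 (9.7): 9.54.
(b) the nearest-rank method: rank 4 → 9.5.
|9.54 − 9.5| = 0.04.

0.04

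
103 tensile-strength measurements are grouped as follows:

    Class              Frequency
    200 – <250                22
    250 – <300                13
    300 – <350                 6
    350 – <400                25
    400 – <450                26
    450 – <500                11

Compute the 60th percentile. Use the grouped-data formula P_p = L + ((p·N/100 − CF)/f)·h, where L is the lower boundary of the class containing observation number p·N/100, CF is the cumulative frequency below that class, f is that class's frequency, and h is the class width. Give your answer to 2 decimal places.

N = 103; target position k = 60/100 · 103 = 61.8.
Cumulative frequencies: 22, 35, 41, 66, 92, 103.
Observation 61.8 falls in the class 350 – <400.
L = 350, CF = 41, f = 25, h = 50.
P60 = 350 + ((61.8 − 41)/25)·50 = 350 + 41.6 = 391.6.

391.60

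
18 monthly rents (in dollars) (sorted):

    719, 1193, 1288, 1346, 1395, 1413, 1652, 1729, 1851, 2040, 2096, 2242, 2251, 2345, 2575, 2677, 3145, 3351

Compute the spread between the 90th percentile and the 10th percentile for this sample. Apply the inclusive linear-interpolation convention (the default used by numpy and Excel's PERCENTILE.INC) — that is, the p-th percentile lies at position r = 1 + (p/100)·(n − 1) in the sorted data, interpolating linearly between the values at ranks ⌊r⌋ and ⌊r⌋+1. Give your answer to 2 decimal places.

1557.90

n = 18.
P10: r = 2.7; ranks 2–3 are 1193, 1288; interpolating gives 1259.5.
P90: r = 16.3; ranks 16–17 are 2677, 3145; interpolating gives 2817.4.
Difference: 2817.4 − 1259.5 = 1557.9.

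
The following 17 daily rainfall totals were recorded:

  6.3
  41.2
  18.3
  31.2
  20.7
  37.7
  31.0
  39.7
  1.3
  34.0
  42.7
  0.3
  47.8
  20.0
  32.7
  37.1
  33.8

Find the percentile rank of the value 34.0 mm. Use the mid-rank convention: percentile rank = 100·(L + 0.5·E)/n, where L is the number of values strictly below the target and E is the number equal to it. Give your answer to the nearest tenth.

Sorted: 0.3, 1.3, 6.3, 18.3, 20.0, 20.7, 31.0, 31.2, 32.7, 33.8, 34.0, 37.1, 37.7, 39.7, 41.2, 42.7, 47.8.
Count below 34.0: L = 10; count equal: E = 1; n = 17.
Percentile rank = 100·(10 + 0.5·1)/17 = 100·10.5/17 = 61.76.

61.8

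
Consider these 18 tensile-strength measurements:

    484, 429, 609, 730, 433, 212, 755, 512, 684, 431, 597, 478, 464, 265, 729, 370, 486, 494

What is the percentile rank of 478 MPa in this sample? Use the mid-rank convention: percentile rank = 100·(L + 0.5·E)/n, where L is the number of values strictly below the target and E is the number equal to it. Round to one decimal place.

41.7

Sorted: 212, 265, 370, 429, 431, 433, 464, 478, 484, 486, 494, 512, 597, 609, 684, 729, 730, 755.
Count below 478: L = 7; count equal: E = 1; n = 18.
Percentile rank = 100·(7 + 0.5·1)/18 = 100·7.5/18 = 41.67.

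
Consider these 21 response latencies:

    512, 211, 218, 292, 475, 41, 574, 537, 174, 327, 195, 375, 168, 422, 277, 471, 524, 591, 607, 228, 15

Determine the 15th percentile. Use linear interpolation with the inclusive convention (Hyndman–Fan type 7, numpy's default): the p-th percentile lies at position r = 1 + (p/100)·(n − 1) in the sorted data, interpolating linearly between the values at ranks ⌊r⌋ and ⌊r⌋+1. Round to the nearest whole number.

Sorted: 15, 41, 168, 174, 195, 211, 218, 228, 277, 292, 327, 375, 422, 471, 475, 512, 524, 537, 574, 591, 607.
n = 21.
r = 1 + (15/100)·(21 − 1) = 1 + 3 = 4.
r is an integer, so P15 is the value at rank 4: 174.

174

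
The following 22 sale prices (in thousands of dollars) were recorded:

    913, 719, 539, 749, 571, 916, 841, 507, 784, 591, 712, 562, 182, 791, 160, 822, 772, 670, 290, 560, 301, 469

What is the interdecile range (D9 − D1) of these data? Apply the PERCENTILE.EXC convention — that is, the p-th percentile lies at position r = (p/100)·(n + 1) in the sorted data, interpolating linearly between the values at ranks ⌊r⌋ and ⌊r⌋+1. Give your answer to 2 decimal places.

677.00

Sorted: 160, 182, 290, 301, 469, 507, 539, 560, 562, 571, 591, 670, 712, 719, 749, 772, 784, 791, 822, 841, 913, 916.
n = 22.
P10: r = 2.3; ranks 2–3 are 182, 290; interpolating gives 214.4.
P90: r = 20.7; ranks 20–21 are 841, 913; interpolating gives 891.4.
Difference: 891.4 − 214.4 = 677.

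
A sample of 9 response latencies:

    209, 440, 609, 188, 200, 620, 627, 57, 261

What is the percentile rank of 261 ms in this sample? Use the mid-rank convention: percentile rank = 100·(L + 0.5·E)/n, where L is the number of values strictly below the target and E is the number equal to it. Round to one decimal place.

Sorted: 57, 188, 200, 209, 261, 440, 609, 620, 627.
Count below 261: L = 4; count equal: E = 1; n = 9.
Percentile rank = 100·(4 + 0.5·1)/9 = 100·4.5/9 = 50.

50.0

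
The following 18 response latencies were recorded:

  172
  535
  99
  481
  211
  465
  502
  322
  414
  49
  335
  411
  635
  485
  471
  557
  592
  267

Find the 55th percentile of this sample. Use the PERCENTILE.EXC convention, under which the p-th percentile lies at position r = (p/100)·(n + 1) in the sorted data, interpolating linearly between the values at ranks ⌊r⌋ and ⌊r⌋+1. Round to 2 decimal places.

467.70

Sorted: 49, 99, 172, 211, 267, 322, 335, 411, 414, 465, 471, 481, 485, 502, 535, 557, 592, 635.
n = 18.
r = (55/100)·(18 + 1) = 10.45.
Rank 10 is 465 and rank 11 is 471.
Interpolate: 465 + 0.45·(471 − 465) = 465 + 0.45·6 = 467.7.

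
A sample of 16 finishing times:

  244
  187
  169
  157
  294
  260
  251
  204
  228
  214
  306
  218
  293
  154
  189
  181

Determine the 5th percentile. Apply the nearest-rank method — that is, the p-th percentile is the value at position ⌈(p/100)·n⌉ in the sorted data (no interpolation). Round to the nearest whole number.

Sorted: 154, 157, 169, 181, 187, 189, 204, 214, 218, 228, 244, 251, 260, 293, 294, 306.
n = 16.
Position = ⌈5/100 · 16⌉ = ⌈0.8⌉ = 1.
The value at rank 1 is 154.

154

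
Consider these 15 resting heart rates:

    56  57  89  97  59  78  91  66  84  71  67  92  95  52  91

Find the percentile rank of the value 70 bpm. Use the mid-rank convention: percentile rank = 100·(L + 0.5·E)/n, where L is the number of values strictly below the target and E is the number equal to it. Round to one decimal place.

Sorted: 52, 56, 57, 59, 66, 67, 71, 78, 84, 89, 91, 91, 92, 95, 97.
Count below 70: L = 6; count equal: E = 0; n = 15.
Percentile rank = 100·(6 + 0.5·0)/15 = 100·6/15 = 40.

40.0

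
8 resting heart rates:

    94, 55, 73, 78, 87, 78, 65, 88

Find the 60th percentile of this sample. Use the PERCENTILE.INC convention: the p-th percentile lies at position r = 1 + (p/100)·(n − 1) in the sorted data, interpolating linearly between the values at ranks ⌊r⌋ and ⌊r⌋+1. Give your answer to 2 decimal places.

Sorted: 55, 65, 73, 78, 78, 87, 88, 94.
n = 8.
r = 1 + (60/100)·(8 − 1) = 1 + 4.2 = 5.2.
Rank 5 is 78 and rank 6 is 87.
Interpolate: 78 + 0.2·(87 − 78) = 78 + 0.2·9 = 79.8.

79.80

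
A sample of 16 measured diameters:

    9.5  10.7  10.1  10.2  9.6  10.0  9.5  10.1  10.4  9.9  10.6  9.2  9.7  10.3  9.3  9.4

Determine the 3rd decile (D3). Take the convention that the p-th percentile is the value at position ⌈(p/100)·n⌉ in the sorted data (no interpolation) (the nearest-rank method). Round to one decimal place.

9.5

Sorted: 9.2, 9.3, 9.4, 9.5, 9.5, 9.6, 9.7, 9.9, 10.0, 10.1, 10.1, 10.2, 10.3, 10.4, 10.6, 10.7.
n = 16.
Position = ⌈30/100 · 16⌉ = ⌈4.8⌉ = 5.
The value at rank 5 is 9.5.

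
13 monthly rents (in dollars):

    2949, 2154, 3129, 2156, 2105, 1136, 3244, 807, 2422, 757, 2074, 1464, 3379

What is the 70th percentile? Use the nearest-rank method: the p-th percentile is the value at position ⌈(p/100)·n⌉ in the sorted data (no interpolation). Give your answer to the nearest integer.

2949

Sorted: 757, 807, 1136, 1464, 2074, 2105, 2154, 2156, 2422, 2949, 3129, 3244, 3379.
n = 13.
Position = ⌈70/100 · 13⌉ = ⌈9.1⌉ = 10.
The value at rank 10 is 2949.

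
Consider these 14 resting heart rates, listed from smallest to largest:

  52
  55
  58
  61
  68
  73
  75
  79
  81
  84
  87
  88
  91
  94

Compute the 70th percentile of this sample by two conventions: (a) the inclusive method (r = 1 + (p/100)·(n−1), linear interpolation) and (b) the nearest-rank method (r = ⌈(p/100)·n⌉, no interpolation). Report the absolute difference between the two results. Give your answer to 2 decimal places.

0.30

n = 14.
(a) r = 10.1; between ranks 10 (84) and 11 (87): 84.3.
(b) the nearest-rank method: rank 10 → 84.
|84.3 − 84| = 0.3.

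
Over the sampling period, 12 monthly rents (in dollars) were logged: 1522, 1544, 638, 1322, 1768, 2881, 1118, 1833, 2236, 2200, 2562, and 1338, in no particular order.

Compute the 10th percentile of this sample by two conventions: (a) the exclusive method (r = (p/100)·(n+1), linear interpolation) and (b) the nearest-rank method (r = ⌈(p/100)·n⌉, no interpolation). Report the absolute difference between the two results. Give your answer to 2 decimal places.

Sorted: 638, 1118, 1322, 1338, 1522, 1544, 1768, 1833, 2200, 2236, 2562, 2881.
n = 12.
(a) r = 1.3; between ranks 1 (638) and 2 (1118): 782.
(b) the nearest-rank method: rank 2 → 1118.
|782 − 1118| = 336.

336.00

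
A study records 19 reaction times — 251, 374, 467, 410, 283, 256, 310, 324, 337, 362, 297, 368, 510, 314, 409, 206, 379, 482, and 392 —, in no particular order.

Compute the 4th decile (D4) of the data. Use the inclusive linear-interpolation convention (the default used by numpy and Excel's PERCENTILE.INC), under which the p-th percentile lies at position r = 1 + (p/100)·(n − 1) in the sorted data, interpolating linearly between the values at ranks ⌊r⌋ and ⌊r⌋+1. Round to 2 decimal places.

Sorted: 206, 251, 256, 283, 297, 310, 314, 324, 337, 362, 368, 374, 379, 392, 409, 410, 467, 482, 510.
n = 19.
r = 1 + (40/100)·(19 − 1) = 1 + 7.2 = 8.2.
Rank 8 is 324 and rank 9 is 337.
Interpolate: 324 + 0.2·(337 − 324) = 324 + 0.2·13 = 326.6.

326.60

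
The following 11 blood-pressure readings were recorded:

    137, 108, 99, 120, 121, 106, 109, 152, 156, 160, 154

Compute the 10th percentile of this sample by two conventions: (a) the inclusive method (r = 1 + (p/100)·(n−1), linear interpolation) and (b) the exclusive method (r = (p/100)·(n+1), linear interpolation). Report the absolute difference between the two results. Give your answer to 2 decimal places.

Sorted: 99, 106, 108, 109, 120, 121, 137, 152, 154, 156, 160.
n = 11.
(a) r = 2 → value at rank 2 = 106.
(b) r = 1.2; between ranks 1 (99) and 2 (106): 100.4.
|106 − 100.4| = 5.6.

5.60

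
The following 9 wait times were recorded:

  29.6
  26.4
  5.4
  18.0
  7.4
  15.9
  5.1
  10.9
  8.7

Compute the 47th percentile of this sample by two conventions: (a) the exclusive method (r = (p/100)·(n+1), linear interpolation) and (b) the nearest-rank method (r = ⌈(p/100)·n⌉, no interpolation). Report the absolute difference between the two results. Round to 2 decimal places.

Sorted: 5.1, 5.4, 7.4, 8.7, 10.9, 15.9, 18.0, 26.4, 29.6.
n = 9.
(a) r = 4.7; between ranks 4 (8.7) and 5 (10.9): 10.24.
(b) the nearest-rank method: rank 5 → 10.9.
|10.24 − 10.9| = 0.66.

0.66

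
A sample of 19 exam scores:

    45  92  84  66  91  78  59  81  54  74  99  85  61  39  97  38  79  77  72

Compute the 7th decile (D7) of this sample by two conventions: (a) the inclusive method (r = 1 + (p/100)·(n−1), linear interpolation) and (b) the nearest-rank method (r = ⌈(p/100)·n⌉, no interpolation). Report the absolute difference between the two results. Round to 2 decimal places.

Sorted: 38, 39, 45, 54, 59, 61, 66, 72, 74, 77, 78, 79, 81, 84, 85, 91, 92, 97, 99.
n = 19.
(a) r = 13.6; between ranks 13 (81) and 14 (84): 82.8.
(b) the nearest-rank method: rank 14 → 84.
|82.8 − 84| = 1.2.

1.20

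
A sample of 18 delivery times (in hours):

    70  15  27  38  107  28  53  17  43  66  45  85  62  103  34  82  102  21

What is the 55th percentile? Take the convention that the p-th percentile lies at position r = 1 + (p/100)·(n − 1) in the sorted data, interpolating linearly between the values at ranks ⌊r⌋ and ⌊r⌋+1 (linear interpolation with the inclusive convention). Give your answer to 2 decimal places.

Sorted: 15, 17, 21, 27, 28, 34, 38, 43, 45, 53, 62, 66, 70, 82, 85, 102, 103, 107.
n = 18.
r = 1 + (55/100)·(18 − 1) = 1 + 9.35 = 10.35.
Rank 10 is 53 and rank 11 is 62.
Interpolate: 53 + 0.35·(62 − 53) = 53 + 0.35·9 = 56.15.

56.15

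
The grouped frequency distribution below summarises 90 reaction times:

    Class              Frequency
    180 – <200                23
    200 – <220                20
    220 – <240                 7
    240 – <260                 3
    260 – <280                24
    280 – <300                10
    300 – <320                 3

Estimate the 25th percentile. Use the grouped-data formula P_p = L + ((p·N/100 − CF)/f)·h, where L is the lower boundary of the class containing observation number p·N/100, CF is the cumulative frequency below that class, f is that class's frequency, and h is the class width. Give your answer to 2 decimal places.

N = 90; target position k = 25/100 · 90 = 22.5.
Cumulative frequencies: 23, 43, 50, 53, 77, 87, 90.
Observation 22.5 falls in the class 180 – <200.
L = 180, CF = 0, f = 23, h = 20.
P25 = 180 + ((22.5 − 0)/23)·20 = 180 + 19.5652 = 199.565.

199.57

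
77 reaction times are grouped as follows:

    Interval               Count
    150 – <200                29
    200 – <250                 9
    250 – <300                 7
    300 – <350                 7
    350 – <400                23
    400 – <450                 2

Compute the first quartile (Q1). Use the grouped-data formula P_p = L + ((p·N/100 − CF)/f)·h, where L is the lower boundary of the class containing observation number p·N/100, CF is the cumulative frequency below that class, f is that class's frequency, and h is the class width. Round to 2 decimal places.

183.19

N = 77; target position k = 25/100 · 77 = 19.25.
Cumulative frequencies: 29, 38, 45, 52, 75, 77.
Observation 19.25 falls in the class 150 – <200.
L = 150, CF = 0, f = 29, h = 50.
P25 = 150 + ((19.25 − 0)/29)·50 = 150 + 33.1897 = 183.19.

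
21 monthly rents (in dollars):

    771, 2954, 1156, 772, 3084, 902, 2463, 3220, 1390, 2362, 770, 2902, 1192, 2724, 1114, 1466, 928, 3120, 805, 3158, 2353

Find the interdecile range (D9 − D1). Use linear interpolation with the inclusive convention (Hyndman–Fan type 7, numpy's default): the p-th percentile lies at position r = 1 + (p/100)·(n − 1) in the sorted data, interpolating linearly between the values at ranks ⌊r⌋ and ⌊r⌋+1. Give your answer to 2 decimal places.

2348.00

Sorted: 770, 771, 772, 805, 902, 928, 1114, 1156, 1192, 1390, 1466, 2353, 2362, 2463, 2724, 2902, 2954, 3084, 3120, 3158, 3220.
n = 21.
P10: r = 3 (integer) → 772.
P90: r = 19 (integer) → 3120.
Difference: 3120 − 772 = 2348.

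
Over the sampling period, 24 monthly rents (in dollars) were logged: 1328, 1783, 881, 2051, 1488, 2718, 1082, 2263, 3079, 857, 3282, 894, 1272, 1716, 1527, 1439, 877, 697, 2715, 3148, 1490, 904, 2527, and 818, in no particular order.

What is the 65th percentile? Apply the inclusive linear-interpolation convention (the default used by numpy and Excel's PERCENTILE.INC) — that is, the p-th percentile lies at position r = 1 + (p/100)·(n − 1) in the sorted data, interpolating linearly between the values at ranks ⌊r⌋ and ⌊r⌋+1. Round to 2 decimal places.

Sorted: 697, 818, 857, 877, 881, 894, 904, 1082, 1272, 1328, 1439, 1488, 1490, 1527, 1716, 1783, 2051, 2263, 2527, 2715, 2718, 3079, 3148, 3282.
n = 24.
r = 1 + (65/100)·(24 − 1) = 1 + 14.95 = 15.95.
Rank 15 is 1716 and rank 16 is 1783.
Interpolate: 1716 + 0.95·(1783 − 1716) = 1716 + 0.95·67 = 1779.65.

1779.65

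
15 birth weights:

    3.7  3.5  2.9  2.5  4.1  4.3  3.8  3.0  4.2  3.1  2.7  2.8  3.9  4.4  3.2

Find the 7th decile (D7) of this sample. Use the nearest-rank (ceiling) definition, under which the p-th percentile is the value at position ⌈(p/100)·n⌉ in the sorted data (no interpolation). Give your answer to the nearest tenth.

Sorted: 2.5, 2.7, 2.8, 2.9, 3.0, 3.1, 3.2, 3.5, 3.7, 3.8, 3.9, 4.1, 4.2, 4.3, 4.4.
n = 15.
Position = ⌈70/100 · 15⌉ = ⌈10.5⌉ = 11.
The value at rank 11 is 3.9.

3.9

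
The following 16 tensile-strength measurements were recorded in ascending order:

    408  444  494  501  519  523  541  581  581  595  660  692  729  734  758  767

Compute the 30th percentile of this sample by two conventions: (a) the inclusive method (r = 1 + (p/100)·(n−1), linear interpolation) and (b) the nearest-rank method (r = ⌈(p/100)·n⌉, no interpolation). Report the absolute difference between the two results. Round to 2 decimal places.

2.00

n = 16.
(a) r = 5.5; between ranks 5 (519) and 6 (523): 521.
(b) the nearest-rank method: rank 5 → 519.
|521 − 519| = 2.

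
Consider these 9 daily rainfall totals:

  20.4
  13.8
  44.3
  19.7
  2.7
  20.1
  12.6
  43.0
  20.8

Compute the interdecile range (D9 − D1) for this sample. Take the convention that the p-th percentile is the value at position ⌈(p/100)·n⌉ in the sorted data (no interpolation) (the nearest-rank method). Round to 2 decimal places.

41.60

Sorted: 2.7, 12.6, 13.8, 19.7, 20.1, 20.4, 20.8, 43.0, 44.3.
n = 9.
P10: rank ⌈10/100·9⌉ = 1 → 2.7.
P90: rank ⌈90/100·9⌉ = 9 → 44.3.
Difference: 44.3 − 2.7 = 41.6.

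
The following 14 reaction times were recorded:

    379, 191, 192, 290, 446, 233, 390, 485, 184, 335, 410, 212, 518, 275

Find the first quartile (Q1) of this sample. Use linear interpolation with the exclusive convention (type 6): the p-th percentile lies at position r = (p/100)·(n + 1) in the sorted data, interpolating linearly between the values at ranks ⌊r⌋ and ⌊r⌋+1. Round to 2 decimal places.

Sorted: 184, 191, 192, 212, 233, 275, 290, 335, 379, 390, 410, 446, 485, 518.
n = 14.
r = (25/100)·(14 + 1) = 3.75.
Rank 3 is 192 and rank 4 is 212.
Interpolate: 192 + 0.75·(212 − 192) = 192 + 0.75·20 = 207.

207.00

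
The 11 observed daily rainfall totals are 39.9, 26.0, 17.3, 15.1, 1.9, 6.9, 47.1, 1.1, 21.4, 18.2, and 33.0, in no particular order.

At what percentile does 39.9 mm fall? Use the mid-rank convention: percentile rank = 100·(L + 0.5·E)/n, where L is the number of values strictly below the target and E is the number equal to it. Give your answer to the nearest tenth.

86.4

Sorted: 1.1, 1.9, 6.9, 15.1, 17.3, 18.2, 21.4, 26.0, 33.0, 39.9, 47.1.
Count below 39.9: L = 9; count equal: E = 1; n = 11.
Percentile rank = 100·(9 + 0.5·1)/11 = 100·9.5/11 = 86.36.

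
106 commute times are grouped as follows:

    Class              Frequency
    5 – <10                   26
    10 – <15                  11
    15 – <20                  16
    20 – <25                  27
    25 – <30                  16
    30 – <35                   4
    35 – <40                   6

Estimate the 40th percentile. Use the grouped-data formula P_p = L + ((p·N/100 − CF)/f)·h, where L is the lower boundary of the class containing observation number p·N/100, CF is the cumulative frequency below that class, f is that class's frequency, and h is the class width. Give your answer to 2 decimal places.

16.69

N = 106; target position k = 40/100 · 106 = 42.4.
Cumulative frequencies: 26, 37, 53, 80, 96, 100, 106.
Observation 42.4 falls in the class 15 – <20.
L = 15, CF = 37, f = 16, h = 5.
P40 = 15 + ((42.4 − 37)/16)·5 = 15 + 1.6875 = 16.6875.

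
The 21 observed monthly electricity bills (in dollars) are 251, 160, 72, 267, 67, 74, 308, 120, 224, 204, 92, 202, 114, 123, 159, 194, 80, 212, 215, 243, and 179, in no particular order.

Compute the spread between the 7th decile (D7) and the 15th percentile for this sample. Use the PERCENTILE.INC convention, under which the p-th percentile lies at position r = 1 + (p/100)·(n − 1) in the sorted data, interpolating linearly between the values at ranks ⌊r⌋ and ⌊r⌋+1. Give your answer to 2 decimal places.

132.00

Sorted: 67, 72, 74, 80, 92, 114, 120, 123, 159, 160, 179, 194, 202, 204, 212, 215, 224, 243, 251, 267, 308.
n = 21.
P15: r = 4 (integer) → 80.
P70: r = 15 (integer) → 212.
Difference: 212 − 80 = 132.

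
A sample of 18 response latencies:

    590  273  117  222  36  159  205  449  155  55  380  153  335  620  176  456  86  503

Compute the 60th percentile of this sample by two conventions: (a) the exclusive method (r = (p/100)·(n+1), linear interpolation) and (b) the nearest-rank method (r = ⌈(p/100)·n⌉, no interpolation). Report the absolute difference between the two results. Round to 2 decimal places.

Sorted: 36, 55, 86, 117, 153, 155, 159, 176, 205, 222, 273, 335, 380, 449, 456, 503, 590, 620.
n = 18.
(a) r = 11.4; between ranks 11 (273) and 12 (335): 297.8.
(b) the nearest-rank method: rank 11 → 273.
|297.8 − 273| = 24.8.

24.80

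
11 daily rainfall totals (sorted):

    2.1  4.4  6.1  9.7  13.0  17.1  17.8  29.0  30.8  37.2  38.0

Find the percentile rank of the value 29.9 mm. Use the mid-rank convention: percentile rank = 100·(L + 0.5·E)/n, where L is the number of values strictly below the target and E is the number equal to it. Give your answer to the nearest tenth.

72.7

Count below 29.9: L = 8; count equal: E = 0; n = 11.
Percentile rank = 100·(8 + 0.5·0)/11 = 100·8/11 = 72.73.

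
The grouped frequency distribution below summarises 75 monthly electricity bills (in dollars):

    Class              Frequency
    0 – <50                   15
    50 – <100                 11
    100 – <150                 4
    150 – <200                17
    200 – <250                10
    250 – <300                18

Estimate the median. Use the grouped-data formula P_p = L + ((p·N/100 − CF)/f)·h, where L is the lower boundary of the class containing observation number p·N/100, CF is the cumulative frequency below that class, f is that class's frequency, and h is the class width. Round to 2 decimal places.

N = 75; target position k = 50/100 · 75 = 37.5.
Cumulative frequencies: 15, 26, 30, 47, 57, 75.
Observation 37.5 falls in the class 150 – <200.
L = 150, CF = 30, f = 17, h = 50.
P50 = 150 + ((37.5 − 30)/17)·50 = 150 + 22.0588 = 172.059.

172.06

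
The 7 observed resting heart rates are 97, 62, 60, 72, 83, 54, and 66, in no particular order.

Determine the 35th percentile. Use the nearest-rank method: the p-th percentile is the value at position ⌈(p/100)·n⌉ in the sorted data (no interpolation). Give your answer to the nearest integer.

62

Sorted: 54, 60, 62, 66, 72, 83, 97.
n = 7.
Position = ⌈35/100 · 7⌉ = ⌈2.45⌉ = 3.
The value at rank 3 is 62.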